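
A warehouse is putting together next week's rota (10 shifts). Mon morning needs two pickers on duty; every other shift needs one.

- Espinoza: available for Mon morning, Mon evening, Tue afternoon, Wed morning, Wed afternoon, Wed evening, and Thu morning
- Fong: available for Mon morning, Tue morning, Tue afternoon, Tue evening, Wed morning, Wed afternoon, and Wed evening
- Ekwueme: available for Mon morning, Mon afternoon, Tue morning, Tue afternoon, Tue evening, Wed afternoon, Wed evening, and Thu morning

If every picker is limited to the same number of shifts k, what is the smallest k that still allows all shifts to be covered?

4

With 3 pickers and 11 worker-slots to fill, someone must work at least ⌈11/3⌉ = 4 shifts, so k ≥ 4.
k = 4 works: Mon morning→Espinoza+Fong, Mon afternoon→Ekwueme, Mon evening→Espinoza, Tue morning→Fong, Tue afternoon→Fong, Tue evening→Fong, Wed morning→Espinoza, Wed afternoon→Ekwueme, Wed evening→Ekwueme, Thu morning→Espinoza.
Loads: Espinoza 4, Fong 4, Ekwueme 3 — all ≤ 4.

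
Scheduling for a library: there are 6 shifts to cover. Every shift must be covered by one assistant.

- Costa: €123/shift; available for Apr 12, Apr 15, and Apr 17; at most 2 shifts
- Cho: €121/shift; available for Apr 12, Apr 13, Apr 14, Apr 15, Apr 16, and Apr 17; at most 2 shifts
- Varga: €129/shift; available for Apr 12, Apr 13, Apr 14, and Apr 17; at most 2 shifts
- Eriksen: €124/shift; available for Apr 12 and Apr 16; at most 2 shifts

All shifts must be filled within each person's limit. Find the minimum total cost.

Picking the cheapest available assistant for each shift independently would cost €726, but that ignores the shift limits.
An optimal schedule: Apr 12→Eriksen, Apr 13→Cho, Apr 14→Cho, Apr 15→Costa, Apr 16→Eriksen, Apr 17→Costa.
Total: 124 + 121 + 121 + 123 + 124 + 123 = €736.

€736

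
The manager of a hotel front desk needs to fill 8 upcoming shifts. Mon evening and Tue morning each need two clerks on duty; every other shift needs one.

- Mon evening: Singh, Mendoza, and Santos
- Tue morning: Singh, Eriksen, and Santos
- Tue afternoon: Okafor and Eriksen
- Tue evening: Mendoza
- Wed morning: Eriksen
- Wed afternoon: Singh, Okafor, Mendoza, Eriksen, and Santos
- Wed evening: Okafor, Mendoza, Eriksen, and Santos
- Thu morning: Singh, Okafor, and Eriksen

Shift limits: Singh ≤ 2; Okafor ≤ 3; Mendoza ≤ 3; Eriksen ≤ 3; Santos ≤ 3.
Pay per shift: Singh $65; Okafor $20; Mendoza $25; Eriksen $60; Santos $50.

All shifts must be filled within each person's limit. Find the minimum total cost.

$355

Tue evening can only be covered by Mendoza, so that assignment is forced.
Wed morning can only be covered by Eriksen, so that assignment is forced.
Picking the cheapest available clerk for each shift independently would cost $350, but that ignores the shift limits.
An optimal schedule: Mon evening→Mendoza+Santos, Tue morning→Santos+Eriksen, Tue afternoon→Okafor, Tue evening→Mendoza, Wed morning→Eriksen, Wed afternoon→Mendoza, Wed evening→Okafor, Thu morning→Okafor.
Total: 25 + 50 + 50 + 60 + 20 + 25 + 60 + 25 + 20 + 20 = $355.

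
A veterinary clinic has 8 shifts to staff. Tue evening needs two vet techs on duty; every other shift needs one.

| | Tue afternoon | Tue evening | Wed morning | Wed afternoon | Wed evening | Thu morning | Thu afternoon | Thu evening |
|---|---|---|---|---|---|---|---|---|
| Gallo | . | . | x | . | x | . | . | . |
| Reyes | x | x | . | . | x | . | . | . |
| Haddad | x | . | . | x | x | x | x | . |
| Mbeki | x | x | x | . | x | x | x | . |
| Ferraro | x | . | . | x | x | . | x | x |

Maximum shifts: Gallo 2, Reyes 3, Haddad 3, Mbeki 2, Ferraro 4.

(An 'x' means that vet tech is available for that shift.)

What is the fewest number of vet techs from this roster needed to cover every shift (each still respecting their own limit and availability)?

9 slots to fill and no one can take more than 4, so at least ⌈9/4⌉ = 3 vet techs are needed.
Shifts {Tue evening, Wed morning, Thu morning, Thu evening} need 5 slots, but among the vet techs available for them (Gallo, Reyes, Haddad, Mbeki, and Ferraro) any 3 together supply at most 4. So 3 vet techs are not enough.
Gallo, Reyes, Mbeki, and Ferraro alone can cover everything: Tue afternoon→Reyes, Tue evening→Reyes+Mbeki, Wed morning→Gallo, Wed afternoon→Ferraro, Wed evening→Gallo, Thu morning→Mbeki, Thu afternoon→Ferraro, Thu evening→Ferraro.

4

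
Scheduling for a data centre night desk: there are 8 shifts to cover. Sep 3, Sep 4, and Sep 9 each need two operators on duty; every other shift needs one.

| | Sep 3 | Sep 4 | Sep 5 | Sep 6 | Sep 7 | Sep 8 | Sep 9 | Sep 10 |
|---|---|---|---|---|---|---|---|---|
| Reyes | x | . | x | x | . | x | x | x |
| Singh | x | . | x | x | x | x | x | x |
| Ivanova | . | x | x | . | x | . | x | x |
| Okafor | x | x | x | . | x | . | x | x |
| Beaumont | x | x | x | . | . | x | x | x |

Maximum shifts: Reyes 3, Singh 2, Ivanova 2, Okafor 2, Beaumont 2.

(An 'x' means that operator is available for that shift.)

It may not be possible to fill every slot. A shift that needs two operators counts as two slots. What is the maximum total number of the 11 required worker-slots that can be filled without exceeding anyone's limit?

11

Total capacity across all operators is 3+2+2+2+2 = 11, and 11 slots are needed, so at most 11 can be filled.
An assignment achieving 11: Sep 3→Reyes+Singh, Sep 4→Ivanova+Okafor, Sep 5→Ivanova, Sep 6→Reyes, Sep 7→Singh, Sep 8→Reyes, Sep 9→Okafor+Beaumont, Sep 10→Beaumont.
Loads: Reyes 3/3, Singh 2/2, Ivanova 2/2, Okafor 2/2, Beaumont 2/2.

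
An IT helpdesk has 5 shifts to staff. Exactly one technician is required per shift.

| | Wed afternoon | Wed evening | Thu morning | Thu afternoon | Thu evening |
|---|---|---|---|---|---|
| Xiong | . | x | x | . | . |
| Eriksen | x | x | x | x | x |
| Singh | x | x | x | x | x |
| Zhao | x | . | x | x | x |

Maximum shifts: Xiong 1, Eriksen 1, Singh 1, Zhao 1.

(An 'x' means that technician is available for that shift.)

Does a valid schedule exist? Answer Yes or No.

No

Shifts {Wed afternoon, Wed evening, Thu morning, Thu afternoon, Thu evening} need 5 worker-slots in total, but the technicians available for any of those shifts (Xiong, Eriksen, Singh, and Zhao) can supply at most 4 among them. So no valid schedule exists.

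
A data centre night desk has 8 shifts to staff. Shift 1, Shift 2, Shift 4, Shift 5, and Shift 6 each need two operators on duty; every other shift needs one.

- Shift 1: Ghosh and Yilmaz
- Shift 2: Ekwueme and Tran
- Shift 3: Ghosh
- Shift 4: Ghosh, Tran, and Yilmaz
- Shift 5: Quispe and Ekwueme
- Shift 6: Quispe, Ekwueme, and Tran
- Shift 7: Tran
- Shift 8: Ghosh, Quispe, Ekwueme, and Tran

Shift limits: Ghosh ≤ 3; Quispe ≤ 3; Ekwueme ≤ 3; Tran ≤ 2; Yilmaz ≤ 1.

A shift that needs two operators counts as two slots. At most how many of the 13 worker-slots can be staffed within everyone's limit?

Total capacity across all operators is 3+3+3+2+1 = 12, and 13 slots are needed, so at most 12 can be filled.
An assignment achieving 12: Shift 1→Ghosh+Yilmaz, Shift 2→Ekwueme+Tran, Shift 3→Ghosh, Shift 4→Ghosh, Shift 5→Quispe+Ekwueme, Shift 6→Quispe+Ekwueme, Shift 7→Tran, Shift 8→Quispe.
Loads: Ghosh 3/3, Quispe 3/3, Ekwueme 3/3, Tran 2/2, Yilmaz 1/1.

12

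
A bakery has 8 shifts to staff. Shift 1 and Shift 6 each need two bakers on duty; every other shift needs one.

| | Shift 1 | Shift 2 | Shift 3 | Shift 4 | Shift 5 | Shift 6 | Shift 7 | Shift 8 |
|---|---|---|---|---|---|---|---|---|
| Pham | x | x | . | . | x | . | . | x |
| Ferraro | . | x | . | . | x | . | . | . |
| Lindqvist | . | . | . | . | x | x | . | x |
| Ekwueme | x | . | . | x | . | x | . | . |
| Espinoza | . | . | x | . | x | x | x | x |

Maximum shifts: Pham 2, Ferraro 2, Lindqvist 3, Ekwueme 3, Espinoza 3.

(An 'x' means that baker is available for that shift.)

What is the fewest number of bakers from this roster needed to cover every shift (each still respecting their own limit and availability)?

10 slots to fill and no one can take more than 3, so at least ⌈10/3⌉ = 4 bakers are needed.
Pham, Ferraro, Ekwueme, and Espinoza alone can cover everything: Shift 1→Pham+Ekwueme, Shift 2→Ferraro, Shift 3→Espinoza, Shift 4→Ekwueme, Shift 5→Ferraro, Shift 6→Ekwueme+Espinoza, Shift 7→Espinoza, Shift 8→Pham.

4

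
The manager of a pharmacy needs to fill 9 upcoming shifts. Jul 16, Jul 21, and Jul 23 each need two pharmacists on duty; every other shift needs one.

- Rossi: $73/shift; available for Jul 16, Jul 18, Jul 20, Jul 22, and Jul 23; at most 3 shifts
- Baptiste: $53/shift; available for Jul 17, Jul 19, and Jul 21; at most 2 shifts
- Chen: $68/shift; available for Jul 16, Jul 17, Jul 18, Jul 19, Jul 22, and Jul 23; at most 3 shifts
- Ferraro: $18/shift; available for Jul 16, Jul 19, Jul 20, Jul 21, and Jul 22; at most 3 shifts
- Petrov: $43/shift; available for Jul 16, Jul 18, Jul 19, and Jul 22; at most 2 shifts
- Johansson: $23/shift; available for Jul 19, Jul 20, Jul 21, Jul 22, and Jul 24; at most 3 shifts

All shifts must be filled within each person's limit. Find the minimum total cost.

Jul 23 can only be covered by Rossi and Chen, so that assignment is forced.
Jul 24 can only be covered by Johansson, so that assignment is forced.
Picking the cheapest available pharmacist for each shift independently would cost $416, but that ignores the shift limits.
An optimal schedule: Jul 16→Ferraro+Petrov, Jul 17→Baptiste, Jul 18→Petrov, Jul 19→Baptiste, Jul 20→Ferraro, Jul 21→Ferraro+Johansson, Jul 22→Johansson, Jul 23→Chen+Rossi, Jul 24→Johansson.
Total: 18 + 43 + 53 + 43 + 53 + 18 + 18 + 23 + 23 + 68 + 73 + 23 = $456.

$456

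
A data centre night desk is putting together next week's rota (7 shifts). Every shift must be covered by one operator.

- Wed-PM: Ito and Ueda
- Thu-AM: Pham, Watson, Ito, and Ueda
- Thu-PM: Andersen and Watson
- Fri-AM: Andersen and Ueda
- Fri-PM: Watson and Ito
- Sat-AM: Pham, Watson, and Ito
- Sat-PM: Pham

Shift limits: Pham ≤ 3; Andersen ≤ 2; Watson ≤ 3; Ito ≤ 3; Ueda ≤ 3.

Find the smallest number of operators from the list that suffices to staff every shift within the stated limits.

7 slots to fill and no one can take more than 3, so at least ⌈7/3⌉ = 3 operators are needed.
Pham, Andersen, and Ito alone can cover everything: Wed-PM→Ito, Thu-AM→Pham, Thu-PM→Andersen, Fri-AM→Andersen, Fri-PM→Ito, Sat-AM→Pham, Sat-PM→Pham.

3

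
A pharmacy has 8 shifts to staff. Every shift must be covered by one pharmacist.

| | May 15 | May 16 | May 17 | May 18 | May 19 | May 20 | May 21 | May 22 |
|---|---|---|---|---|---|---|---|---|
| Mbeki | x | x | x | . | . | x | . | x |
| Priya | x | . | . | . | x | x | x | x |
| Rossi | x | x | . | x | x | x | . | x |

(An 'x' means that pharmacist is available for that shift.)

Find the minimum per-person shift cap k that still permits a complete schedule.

3

With 3 pharmacists and 8 worker-slots to fill, someone must work at least ⌈8/3⌉ = 3 shifts, so k ≥ 3.
k = 3 works: May 15→Mbeki, May 16→Mbeki, May 17→Mbeki, May 18→Rossi, May 19→Priya, May 20→Priya, May 21→Priya, May 22→Rossi.
Loads: Mbeki 3, Priya 3, Rossi 2 — all ≤ 3.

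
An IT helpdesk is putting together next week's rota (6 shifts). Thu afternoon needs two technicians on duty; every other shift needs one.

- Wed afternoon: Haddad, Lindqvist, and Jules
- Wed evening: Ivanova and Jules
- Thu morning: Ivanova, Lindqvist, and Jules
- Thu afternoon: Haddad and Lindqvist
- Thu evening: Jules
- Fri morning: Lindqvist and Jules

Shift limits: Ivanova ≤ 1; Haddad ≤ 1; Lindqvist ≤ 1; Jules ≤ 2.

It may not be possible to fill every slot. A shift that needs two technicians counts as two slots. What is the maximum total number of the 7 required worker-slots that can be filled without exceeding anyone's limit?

Total capacity across all technicians is 1+1+1+2 = 5, and 7 slots are needed, so at most 5 can be filled.
An assignment achieving 5: Wed evening→Ivanova, Thu afternoon→Haddad+Lindqvist, Thu evening→Jules, Fri morning→Jules.
Loads: Ivanova 1/1, Haddad 1/1, Lindqvist 1/1, Jules 2/2.

5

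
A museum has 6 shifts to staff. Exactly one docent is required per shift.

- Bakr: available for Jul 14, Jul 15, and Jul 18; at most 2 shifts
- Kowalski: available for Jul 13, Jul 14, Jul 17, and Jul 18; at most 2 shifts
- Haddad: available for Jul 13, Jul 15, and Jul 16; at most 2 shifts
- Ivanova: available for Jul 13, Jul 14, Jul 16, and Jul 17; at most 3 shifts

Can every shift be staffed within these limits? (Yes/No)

One valid schedule: Jul 13→Kowalski, Jul 14→Ivanova, Jul 15→Bakr, Jul 16→Haddad, Jul 17→Kowalski, Jul 18→Bakr.
Loads: Bakr 2/2, Kowalski 2/2, Haddad 1/2, Ivanova 1/3 — all within limits.

Yes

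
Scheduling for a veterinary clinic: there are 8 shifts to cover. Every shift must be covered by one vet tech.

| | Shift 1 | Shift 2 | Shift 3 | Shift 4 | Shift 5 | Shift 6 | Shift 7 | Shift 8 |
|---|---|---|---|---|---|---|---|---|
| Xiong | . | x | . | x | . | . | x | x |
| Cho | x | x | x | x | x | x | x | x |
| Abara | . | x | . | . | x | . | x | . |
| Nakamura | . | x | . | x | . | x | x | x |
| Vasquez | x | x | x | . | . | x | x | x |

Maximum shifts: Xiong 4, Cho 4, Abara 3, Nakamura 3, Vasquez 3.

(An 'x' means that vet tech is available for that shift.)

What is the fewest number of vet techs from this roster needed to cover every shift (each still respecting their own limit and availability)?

2

8 slots to fill and no one can take more than 4, so at least ⌈8/4⌉ = 2 vet techs are needed.
Xiong and Cho alone can cover everything: Shift 1→Cho, Shift 2→Xiong, Shift 3→Cho, Shift 4→Xiong, Shift 5→Cho, Shift 6→Cho, Shift 7→Xiong, Shift 8→Xiong.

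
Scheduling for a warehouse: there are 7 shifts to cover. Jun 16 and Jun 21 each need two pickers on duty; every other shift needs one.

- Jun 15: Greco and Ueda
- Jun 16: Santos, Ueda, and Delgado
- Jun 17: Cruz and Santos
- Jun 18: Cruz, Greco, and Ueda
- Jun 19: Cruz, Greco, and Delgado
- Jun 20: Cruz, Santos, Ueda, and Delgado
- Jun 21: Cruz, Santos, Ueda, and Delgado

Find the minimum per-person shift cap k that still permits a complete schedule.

2

With 5 pickers and 9 worker-slots to fill, someone must work at least ⌈9/5⌉ = 2 shifts, so k ≥ 2.
k = 2 works: Jun 15→Greco, Jun 16→Santos+Ueda, Jun 17→Cruz, Jun 18→Cruz, Jun 19→Greco, Jun 20→Santos, Jun 21→Ueda+Delgado.
Loads: Cruz 2, Greco 2, Santos 2, Ueda 2, Delgado 1 — all ≤ 2.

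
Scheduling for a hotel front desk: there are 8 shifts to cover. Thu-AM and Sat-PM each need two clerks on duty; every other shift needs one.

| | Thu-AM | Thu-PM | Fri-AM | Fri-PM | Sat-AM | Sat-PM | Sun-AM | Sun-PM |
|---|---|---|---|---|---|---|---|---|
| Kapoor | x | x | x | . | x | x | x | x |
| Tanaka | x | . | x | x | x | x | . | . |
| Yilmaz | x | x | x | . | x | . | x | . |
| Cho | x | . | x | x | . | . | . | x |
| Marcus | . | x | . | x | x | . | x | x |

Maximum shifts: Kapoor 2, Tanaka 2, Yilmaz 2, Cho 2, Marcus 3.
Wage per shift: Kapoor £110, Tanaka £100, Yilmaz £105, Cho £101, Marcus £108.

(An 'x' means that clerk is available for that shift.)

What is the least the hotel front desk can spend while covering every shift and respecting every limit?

Sat-PM can only be covered by Kapoor and Tanaka, so that assignment is forced.
Picking the cheapest available clerk for each shift independently would cost £1022, but that ignores the shift limits.
An optimal schedule: Thu-AM→Cho+Yilmaz, Thu-PM→Yilmaz, Fri-AM→Cho, Fri-PM→Tanaka, Sat-AM→Marcus, Sat-PM→Tanaka+Kapoor, Sun-AM→Marcus, Sun-PM→Marcus.
Total: 101 + 105 + 105 + 101 + 100 + 108 + 100 + 110 + 108 + 108 = £1046.

£1046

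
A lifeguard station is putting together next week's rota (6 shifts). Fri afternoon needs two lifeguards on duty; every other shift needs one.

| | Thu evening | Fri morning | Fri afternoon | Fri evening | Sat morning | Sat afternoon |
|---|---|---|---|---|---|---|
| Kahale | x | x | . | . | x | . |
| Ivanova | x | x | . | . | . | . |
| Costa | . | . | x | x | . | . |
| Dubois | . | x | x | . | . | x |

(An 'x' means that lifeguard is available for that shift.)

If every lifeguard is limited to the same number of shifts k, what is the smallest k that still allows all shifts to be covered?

2

With 4 lifeguards and 7 worker-slots to fill, someone must work at least ⌈7/4⌉ = 2 shifts, so k ≥ 2.
k = 2 works: Thu evening→Kahale, Fri morning→Ivanova, Fri afternoon→Costa+Dubois, Fri evening→Costa, Sat morning→Kahale, Sat afternoon→Dubois.
Loads: Kahale 2, Ivanova 1, Costa 2, Dubois 2 — all ≤ 2.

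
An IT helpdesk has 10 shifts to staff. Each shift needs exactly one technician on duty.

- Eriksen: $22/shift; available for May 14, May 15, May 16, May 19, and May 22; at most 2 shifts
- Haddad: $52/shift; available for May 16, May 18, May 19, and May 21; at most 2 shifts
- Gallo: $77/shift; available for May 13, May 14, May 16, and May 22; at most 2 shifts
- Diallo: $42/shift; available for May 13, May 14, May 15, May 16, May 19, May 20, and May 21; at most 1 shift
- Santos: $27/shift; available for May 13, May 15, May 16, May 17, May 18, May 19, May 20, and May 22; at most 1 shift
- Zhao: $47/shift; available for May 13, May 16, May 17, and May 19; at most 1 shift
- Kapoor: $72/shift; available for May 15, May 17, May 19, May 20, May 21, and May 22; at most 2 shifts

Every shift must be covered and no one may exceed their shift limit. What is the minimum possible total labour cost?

$485

Picking the cheapest available technician for each shift independently would cost $260, but that ignores the shift limits.
An optimal schedule: May 13→Gallo, May 14→Eriksen, May 15→Eriksen, May 16→Haddad, May 17→Zhao, May 18→Santos, May 19→Kapoor, May 20→Diallo, May 21→Haddad, May 22→Kapoor.
Total: 77 + 22 + 22 + 52 + 47 + 27 + 72 + 42 + 52 + 72 = $485.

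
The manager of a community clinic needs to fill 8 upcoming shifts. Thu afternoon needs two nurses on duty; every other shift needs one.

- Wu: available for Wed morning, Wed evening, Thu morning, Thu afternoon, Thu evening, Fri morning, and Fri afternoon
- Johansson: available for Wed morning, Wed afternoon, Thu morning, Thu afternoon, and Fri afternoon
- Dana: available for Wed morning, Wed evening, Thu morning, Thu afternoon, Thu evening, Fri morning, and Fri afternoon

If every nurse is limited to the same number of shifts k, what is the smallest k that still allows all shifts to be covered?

With 3 nurses and 9 worker-slots to fill, someone must work at least ⌈9/3⌉ = 3 shifts, so k ≥ 3.
k = 3 works: Wed morning→Johansson, Wed afternoon→Johansson, Wed evening→Wu, Thu morning→Dana, Thu afternoon→Johansson+Dana, Thu evening→Wu, Fri morning→Wu, Fri afternoon→Dana.
Loads: Wu 3, Johansson 3, Dana 3 — all ≤ 3.

3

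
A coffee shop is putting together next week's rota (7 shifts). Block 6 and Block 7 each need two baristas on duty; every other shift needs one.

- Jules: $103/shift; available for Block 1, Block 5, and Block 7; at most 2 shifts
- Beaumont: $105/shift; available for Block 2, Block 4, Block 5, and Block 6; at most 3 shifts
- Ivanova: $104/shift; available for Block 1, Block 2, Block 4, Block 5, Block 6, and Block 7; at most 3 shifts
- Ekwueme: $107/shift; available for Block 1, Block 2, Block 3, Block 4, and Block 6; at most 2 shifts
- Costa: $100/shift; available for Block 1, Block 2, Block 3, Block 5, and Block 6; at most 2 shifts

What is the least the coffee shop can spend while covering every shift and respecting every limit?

$928

Block 7 can only be covered by Jules and Ivanova, so that assignment is forced.
Picking the cheapest available barista for each shift independently would cost $915, but that ignores the shift limits.
An optimal schedule: Block 1→Costa, Block 2→Beaumont, Block 3→Costa, Block 4→Ivanova, Block 5→Jules, Block 6→Ivanova+Beaumont, Block 7→Jules+Ivanova.
Total: 100 + 105 + 100 + 104 + 103 + 104 + 105 + 103 + 104 = $928.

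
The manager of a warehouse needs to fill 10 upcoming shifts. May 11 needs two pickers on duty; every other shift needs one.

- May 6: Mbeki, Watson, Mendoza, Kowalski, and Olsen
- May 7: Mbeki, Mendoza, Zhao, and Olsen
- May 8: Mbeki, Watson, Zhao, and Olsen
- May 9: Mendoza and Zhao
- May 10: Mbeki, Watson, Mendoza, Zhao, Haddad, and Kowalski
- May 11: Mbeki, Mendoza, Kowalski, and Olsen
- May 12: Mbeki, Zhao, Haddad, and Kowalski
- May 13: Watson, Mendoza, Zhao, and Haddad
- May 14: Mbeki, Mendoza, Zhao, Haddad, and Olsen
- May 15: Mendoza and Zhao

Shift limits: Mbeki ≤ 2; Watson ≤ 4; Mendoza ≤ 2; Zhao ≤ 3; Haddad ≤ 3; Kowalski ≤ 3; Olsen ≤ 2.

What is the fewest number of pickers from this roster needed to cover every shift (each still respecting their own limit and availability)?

11 slots to fill and no one can take more than 4, so at least ⌈11/4⌉ = 3 pickers are needed.
Any 3 pickers together have capacity at most 4+3+3 = 10 < 11 slots, so 3 can never suffice.
Mbeki, Watson, Mendoza, and Zhao alone can cover everything: May 6→Watson, May 7→Zhao, May 8→Watson, May 9→Mendoza, May 10→Watson, May 11→Mbeki+Mendoza, May 12→Mbeki, May 13→Watson, May 14→Zhao, May 15→Zhao.

4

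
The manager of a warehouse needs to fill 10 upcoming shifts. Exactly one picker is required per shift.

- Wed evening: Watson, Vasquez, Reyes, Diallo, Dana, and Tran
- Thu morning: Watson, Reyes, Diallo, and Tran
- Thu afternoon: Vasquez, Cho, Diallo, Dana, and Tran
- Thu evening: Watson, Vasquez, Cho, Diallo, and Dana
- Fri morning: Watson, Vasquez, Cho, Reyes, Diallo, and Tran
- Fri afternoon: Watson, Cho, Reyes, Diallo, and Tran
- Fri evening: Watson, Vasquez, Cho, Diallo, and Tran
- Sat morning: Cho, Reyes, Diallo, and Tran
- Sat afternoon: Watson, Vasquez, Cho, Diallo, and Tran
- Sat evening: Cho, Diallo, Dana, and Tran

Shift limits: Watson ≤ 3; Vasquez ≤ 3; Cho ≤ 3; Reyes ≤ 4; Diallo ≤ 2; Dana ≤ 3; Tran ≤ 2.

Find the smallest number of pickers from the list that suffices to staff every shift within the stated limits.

3

10 slots to fill and no one can take more than 4, so at least ⌈10/4⌉ = 3 pickers are needed.
Watson, Cho, and Reyes alone can cover everything: Wed evening→Watson, Thu morning→Reyes, Thu afternoon→Cho, Thu evening→Watson, Fri morning→Reyes, Fri afternoon→Reyes, Fri evening→Watson, Sat morning→Reyes, Sat afternoon→Cho, Sat evening→Cho.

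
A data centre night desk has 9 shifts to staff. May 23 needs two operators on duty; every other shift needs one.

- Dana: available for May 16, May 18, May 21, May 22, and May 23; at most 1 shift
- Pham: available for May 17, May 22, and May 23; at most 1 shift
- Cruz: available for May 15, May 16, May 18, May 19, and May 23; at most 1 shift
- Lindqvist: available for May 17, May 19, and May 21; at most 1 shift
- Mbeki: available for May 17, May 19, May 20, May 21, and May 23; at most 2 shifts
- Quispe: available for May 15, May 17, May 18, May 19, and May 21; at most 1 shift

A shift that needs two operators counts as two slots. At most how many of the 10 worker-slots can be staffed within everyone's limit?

Total capacity across all operators is 1+1+1+1+2+1 = 7, and 10 slots are needed, so at most 7 can be filled.
An assignment achieving 7: May 15→Cruz, May 16→Dana, May 17→Lindqvist, May 18→Quispe, May 19→Mbeki, May 20→Mbeki, May 22→Pham.
Loads: Dana 1/1, Pham 1/1, Cruz 1/1, Lindqvist 1/1, Mbeki 2/2, Quispe 1/1.

7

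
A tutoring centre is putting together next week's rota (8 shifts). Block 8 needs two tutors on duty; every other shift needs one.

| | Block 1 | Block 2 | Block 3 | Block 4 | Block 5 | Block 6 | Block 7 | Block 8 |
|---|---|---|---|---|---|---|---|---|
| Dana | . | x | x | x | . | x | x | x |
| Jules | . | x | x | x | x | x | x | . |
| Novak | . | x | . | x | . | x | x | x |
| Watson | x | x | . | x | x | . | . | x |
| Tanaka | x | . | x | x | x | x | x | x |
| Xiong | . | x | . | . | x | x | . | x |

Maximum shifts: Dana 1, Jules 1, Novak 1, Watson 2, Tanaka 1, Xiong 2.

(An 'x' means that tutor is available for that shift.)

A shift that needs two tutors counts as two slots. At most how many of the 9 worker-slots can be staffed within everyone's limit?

8

Total capacity across all tutors is 1+1+1+2+1+2 = 8, and 9 slots are needed, so at most 8 can be filled.
An assignment achieving 8: Block 1→Watson, Block 2→Watson, Block 3→Dana, Block 4→Tanaka, Block 5→Jules, Block 6→Xiong, Block 7→Novak, Block 8→Xiong.
Loads: Dana 1/1, Jules 1/1, Novak 1/1, Watson 2/2, Tanaka 1/1, Xiong 2/2.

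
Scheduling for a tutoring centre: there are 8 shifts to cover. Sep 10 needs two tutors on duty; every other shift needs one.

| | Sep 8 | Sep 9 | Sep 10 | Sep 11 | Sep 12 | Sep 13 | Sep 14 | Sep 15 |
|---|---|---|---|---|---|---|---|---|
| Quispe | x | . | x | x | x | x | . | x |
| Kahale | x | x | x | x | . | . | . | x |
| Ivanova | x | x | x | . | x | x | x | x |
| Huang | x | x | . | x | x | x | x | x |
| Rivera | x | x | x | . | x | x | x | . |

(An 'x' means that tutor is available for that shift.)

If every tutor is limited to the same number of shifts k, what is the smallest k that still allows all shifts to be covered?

2

With 5 tutors and 9 worker-slots to fill, someone must work at least ⌈9/5⌉ = 2 shifts, so k ≥ 2.
k = 2 works: Sep 8→Huang, Sep 9→Kahale, Sep 10→Kahale+Rivera, Sep 11→Quispe, Sep 12→Quispe, Sep 13→Ivanova, Sep 14→Ivanova, Sep 15→Huang.
Loads: Quispe 2, Kahale 2, Ivanova 2, Huang 2, Rivera 1 — all ≤ 2.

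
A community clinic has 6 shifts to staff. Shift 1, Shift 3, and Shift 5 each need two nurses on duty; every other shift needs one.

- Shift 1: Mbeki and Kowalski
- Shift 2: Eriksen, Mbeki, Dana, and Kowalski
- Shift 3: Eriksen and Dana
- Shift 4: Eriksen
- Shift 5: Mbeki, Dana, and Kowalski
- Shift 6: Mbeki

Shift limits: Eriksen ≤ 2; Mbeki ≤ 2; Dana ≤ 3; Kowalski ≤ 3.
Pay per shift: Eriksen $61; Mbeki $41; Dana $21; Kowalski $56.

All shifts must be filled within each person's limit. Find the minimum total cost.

$379

Shift 1 can only be covered by Mbeki and Kowalski, so that assignment is forced.
Shift 3 can only be covered by Eriksen and Dana, so that assignment is forced.
Shift 4 can only be covered by Eriksen, so that assignment is forced.
Picking the cheapest available nurse for each shift independently would cost $364, but that ignores the shift limits.
An optimal schedule: Shift 1→Mbeki+Kowalski, Shift 2→Dana, Shift 3→Eriksen+Dana, Shift 4→Eriksen, Shift 5→Dana+Kowalski, Shift 6→Mbeki.
Total: 41 + 56 + 21 + 61 + 21 + 61 + 21 + 56 + 41 = $379.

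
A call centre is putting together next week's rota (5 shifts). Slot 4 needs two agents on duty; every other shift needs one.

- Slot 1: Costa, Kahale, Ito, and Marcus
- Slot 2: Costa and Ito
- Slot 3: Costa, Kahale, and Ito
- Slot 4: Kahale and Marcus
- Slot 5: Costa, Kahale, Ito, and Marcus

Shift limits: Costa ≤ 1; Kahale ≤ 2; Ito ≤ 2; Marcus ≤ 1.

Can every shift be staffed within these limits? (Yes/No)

Yes

Slot 4 can only be covered by Kahale and Marcus, so that assignment is forced.
One valid schedule: Slot 1→Ito, Slot 2→Costa, Slot 3→Kahale, Slot 4→Kahale+Marcus, Slot 5→Ito.
Loads: Costa 1/1, Kahale 2/2, Ito 2/2, Marcus 1/1 — all within limits.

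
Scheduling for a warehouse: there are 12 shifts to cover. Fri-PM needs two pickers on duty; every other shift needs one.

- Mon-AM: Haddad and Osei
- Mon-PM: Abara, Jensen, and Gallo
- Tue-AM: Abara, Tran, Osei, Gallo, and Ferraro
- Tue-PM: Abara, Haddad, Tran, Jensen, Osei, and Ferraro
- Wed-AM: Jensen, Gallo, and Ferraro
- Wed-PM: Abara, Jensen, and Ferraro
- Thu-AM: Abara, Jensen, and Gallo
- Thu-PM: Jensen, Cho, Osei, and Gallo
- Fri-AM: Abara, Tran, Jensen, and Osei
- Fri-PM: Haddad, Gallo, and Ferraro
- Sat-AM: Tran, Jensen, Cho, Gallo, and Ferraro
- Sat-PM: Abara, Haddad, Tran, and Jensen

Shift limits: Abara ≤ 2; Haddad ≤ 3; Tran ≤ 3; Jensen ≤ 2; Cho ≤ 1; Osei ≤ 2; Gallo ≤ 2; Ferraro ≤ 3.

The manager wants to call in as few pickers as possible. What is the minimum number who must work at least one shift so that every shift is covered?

5

13 slots to fill and no one can take more than 3, so at least ⌈13/3⌉ = 5 pickers are needed.
Abara, Haddad, Tran, Jensen, and Ferraro alone can cover everything: Mon-AM→Haddad, Mon-PM→Abara, Tue-AM→Tran, Tue-PM→Ferraro, Wed-AM→Jensen, Wed-PM→Ferraro, Thu-AM→Abara, Thu-PM→Jensen, Fri-AM→Tran, Fri-PM→Haddad+Ferraro, Sat-AM→Tran, Sat-PM→Haddad.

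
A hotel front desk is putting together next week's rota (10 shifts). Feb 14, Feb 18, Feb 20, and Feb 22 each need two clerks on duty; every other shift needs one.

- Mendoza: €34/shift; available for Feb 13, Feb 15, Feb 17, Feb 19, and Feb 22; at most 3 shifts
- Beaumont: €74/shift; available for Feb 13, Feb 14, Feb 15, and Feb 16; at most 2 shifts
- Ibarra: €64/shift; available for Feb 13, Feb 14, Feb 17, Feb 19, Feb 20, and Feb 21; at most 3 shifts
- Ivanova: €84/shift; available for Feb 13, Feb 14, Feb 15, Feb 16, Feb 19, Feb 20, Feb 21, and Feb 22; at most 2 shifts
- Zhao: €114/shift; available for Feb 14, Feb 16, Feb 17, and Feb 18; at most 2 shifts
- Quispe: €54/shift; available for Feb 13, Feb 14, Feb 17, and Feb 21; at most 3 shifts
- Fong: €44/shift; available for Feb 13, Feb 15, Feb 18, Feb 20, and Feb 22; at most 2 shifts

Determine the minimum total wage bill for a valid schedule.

Feb 18 can only be covered by Zhao and Fong, so that assignment is forced.
Picking the cheapest available clerk for each shift independently would cost €726, but that ignores the shift limits.
An optimal schedule: Feb 13→Ibarra, Feb 14→Quispe+Ibarra, Feb 15→Mendoza, Feb 16→Beaumont, Feb 17→Quispe, Feb 18→Fong+Zhao, Feb 19→Mendoza, Feb 20→Fong+Ibarra, Feb 21→Quispe, Feb 22→Mendoza+Ivanova.
Total: 64 + 54 + 64 + 34 + 74 + 54 + 44 + 114 + 34 + 44 + 64 + 54 + 34 + 84 = €816.

€816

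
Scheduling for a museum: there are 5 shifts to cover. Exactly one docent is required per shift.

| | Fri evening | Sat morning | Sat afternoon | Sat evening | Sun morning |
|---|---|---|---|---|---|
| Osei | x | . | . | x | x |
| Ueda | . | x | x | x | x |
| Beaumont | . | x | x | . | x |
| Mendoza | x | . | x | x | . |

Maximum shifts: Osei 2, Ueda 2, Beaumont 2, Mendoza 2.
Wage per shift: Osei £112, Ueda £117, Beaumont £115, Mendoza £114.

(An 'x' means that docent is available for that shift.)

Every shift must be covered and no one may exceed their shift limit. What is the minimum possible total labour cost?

£567

Picking the cheapest available docent for each shift independently would cost £565, but that ignores the shift limits.
An optimal schedule: Fri evening→Osei, Sat morning→Beaumont, Sat afternoon→Mendoza, Sat evening→Mendoza, Sun morning→Osei.
Total: 112 + 115 + 114 + 114 + 112 = £567.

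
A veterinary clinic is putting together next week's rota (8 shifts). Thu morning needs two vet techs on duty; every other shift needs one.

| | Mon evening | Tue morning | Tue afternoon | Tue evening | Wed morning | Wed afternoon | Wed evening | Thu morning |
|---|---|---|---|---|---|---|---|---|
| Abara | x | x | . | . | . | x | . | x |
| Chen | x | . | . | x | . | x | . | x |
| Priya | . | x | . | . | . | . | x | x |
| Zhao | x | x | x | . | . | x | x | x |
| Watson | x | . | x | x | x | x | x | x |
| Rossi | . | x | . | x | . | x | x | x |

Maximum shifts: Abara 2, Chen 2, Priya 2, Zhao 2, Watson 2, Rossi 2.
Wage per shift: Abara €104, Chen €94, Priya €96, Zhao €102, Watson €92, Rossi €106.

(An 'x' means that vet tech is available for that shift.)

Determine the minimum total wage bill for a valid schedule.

€872

Wed morning can only be covered by Watson, so that assignment is forced.
Picking the cheapest available vet tech for each shift independently would cost €834, but that ignores the shift limits.
An optimal schedule: Mon evening→Chen, Tue morning→Priya, Tue afternoon→Watson, Tue evening→Chen, Wed morning→Watson, Wed afternoon→Zhao, Wed evening→Priya, Thu morning→Zhao+Abara.
Total: 94 + 96 + 92 + 94 + 92 + 102 + 96 + 102 + 104 = €872.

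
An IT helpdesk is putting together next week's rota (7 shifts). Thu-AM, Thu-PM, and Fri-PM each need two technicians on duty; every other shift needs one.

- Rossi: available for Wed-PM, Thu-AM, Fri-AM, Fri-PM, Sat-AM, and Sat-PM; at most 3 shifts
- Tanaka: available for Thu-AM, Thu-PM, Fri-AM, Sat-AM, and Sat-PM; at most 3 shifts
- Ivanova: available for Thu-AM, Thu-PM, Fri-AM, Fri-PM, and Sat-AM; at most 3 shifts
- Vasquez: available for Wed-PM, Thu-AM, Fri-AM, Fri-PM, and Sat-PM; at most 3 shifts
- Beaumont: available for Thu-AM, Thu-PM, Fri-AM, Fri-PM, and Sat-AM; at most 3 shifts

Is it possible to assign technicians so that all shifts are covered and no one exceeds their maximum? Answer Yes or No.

Yes

One valid schedule: Wed-PM→Rossi, Thu-AM→Tanaka+Ivanova, Thu-PM→Tanaka+Ivanova, Fri-AM→Tanaka, Fri-PM→Ivanova+Vasquez, Sat-AM→Rossi, Sat-PM→Rossi.
Loads: Rossi 3/3, Tanaka 3/3, Ivanova 3/3, Vasquez 1/3, Beaumont 0/3 — all within limits.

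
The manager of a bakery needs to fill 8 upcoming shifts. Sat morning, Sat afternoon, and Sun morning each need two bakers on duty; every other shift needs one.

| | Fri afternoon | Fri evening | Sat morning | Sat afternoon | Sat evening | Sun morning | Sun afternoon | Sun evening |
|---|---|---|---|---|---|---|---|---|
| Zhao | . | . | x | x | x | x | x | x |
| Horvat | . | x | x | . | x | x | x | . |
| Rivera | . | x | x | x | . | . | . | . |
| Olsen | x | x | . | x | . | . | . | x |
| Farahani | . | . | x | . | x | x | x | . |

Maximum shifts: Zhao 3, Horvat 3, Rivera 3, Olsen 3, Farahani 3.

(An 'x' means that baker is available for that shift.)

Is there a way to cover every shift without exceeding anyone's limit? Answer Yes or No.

Yes

Fri afternoon can only be covered by Olsen, so that assignment is forced.
One valid schedule: Fri afternoon→Olsen, Fri evening→Horvat, Sat morning→Rivera+Farahani, Sat afternoon→Zhao+Rivera, Sat evening→Zhao, Sun morning→Horvat+Farahani, Sun afternoon→Horvat, Sun evening→Zhao.
Loads: Zhao 3/3, Horvat 3/3, Rivera 2/3, Olsen 1/3, Farahani 2/3 — all within limits.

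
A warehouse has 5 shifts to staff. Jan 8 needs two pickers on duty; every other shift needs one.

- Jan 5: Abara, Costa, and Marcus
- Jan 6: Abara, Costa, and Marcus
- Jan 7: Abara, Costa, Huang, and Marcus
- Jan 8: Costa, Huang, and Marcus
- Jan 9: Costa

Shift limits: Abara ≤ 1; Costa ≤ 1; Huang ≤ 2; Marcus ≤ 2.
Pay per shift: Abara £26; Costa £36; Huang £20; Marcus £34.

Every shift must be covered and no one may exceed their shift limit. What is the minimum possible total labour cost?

£170

Jan 9 can only be covered by Costa, so that assignment is forced.
Picking the cheapest available picker for each shift independently would cost £162, but that ignores the shift limits.
An optimal schedule: Jan 5→Abara, Jan 6→Marcus, Jan 7→Huang, Jan 8→Huang+Marcus, Jan 9→Costa.
Total: 26 + 34 + 20 + 20 + 34 + 36 = £170.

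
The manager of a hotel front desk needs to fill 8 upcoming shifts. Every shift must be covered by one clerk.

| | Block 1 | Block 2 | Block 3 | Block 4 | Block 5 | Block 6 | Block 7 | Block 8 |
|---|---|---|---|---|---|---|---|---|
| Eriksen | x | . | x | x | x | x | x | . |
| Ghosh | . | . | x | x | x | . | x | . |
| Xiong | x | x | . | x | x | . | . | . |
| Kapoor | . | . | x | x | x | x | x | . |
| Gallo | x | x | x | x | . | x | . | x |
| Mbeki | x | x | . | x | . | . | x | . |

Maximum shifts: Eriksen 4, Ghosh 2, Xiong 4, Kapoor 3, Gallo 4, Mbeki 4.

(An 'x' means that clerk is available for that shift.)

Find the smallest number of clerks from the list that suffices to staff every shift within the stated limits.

2

8 slots to fill and no one can take more than 4, so at least ⌈8/4⌉ = 2 clerks are needed.
Eriksen and Gallo alone can cover everything: Block 1→Eriksen, Block 2→Gallo, Block 3→Eriksen, Block 4→Gallo, Block 5→Eriksen, Block 6→Gallo, Block 7→Eriksen, Block 8→Gallo.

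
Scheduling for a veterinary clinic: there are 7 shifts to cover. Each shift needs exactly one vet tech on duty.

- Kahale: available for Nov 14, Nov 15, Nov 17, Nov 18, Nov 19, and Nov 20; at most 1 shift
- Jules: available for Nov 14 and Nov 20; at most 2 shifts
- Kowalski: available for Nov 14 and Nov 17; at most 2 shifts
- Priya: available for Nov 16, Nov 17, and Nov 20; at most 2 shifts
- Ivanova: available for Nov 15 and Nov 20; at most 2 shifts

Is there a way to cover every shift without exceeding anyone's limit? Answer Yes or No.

No

Total capacity is 9 and 7 slots are needed, so capacity alone doesn't rule it out.
Shifts {Nov 18, Nov 19} need 2 worker-slots in total, but the vet techs available for any of those shifts (Kahale) can supply at most 1 among them. So no valid schedule exists.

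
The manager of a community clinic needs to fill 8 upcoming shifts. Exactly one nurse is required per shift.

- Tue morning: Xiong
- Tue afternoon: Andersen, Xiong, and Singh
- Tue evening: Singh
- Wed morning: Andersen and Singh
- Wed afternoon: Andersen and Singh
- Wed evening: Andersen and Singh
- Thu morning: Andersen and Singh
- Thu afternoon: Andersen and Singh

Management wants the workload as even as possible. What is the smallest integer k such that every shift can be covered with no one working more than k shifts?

3

With 3 nurses and 8 worker-slots to fill, someone must work at least ⌈8/3⌉ = 3 shifts, so k ≥ 3.
k = 3 works: Tue morning→Xiong, Tue afternoon→Xiong, Tue evening→Singh, Wed morning→Andersen, Wed afternoon→Andersen, Wed evening→Andersen, Thu morning→Singh, Thu afternoon→Singh.
Loads: Andersen 3, Xiong 2, Singh 3 — all ≤ 3.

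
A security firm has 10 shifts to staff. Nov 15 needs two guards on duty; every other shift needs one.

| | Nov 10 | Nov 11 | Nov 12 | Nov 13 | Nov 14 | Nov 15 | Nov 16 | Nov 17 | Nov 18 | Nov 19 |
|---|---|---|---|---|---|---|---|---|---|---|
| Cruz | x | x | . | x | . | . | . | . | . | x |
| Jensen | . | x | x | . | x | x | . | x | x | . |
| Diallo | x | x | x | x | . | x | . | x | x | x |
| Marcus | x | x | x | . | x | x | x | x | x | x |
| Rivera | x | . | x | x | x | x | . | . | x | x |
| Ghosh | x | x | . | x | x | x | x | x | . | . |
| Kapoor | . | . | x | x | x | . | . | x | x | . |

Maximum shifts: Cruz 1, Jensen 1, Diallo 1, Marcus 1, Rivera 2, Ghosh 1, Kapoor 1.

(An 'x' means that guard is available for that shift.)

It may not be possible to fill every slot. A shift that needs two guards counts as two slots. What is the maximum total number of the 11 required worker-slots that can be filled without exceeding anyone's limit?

8

Total capacity across all guards is 1+1+1+1+2+1+1 = 8, and 11 slots are needed, so at most 8 can be filled.
An assignment achieving 8: Nov 10→Diallo, Nov 11→Jensen, Nov 12→Rivera, Nov 13→Rivera, Nov 14→Ghosh, Nov 16→Marcus, Nov 17→Kapoor, Nov 19→Cruz.
Loads: Cruz 1/1, Jensen 1/1, Diallo 1/1, Marcus 1/1, Rivera 2/2, Ghosh 1/1, Kapoor 1/1.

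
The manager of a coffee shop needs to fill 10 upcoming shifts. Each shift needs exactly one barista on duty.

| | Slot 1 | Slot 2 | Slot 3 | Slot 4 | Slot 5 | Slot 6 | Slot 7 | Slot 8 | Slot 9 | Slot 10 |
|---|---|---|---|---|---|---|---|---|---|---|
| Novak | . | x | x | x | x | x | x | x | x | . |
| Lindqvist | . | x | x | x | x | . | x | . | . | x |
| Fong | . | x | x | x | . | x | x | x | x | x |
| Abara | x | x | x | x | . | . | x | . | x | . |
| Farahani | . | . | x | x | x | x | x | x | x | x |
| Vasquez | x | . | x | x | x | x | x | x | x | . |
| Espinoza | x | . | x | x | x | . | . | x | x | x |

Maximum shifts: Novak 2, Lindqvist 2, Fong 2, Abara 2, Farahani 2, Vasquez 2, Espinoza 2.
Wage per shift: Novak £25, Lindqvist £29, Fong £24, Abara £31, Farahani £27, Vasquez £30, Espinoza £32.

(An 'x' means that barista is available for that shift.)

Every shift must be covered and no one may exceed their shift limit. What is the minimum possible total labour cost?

£270

Picking the cheapest available barista for each shift independently would cost £247, but that ignores the shift limits.
An optimal schedule: Slot 1→Vasquez, Slot 2→Fong, Slot 3→Lindqvist, Slot 4→Lindqvist, Slot 5→Novak, Slot 6→Fong, Slot 7→Farahani, Slot 8→Novak, Slot 9→Vasquez, Slot 10→Farahani.
Total: 30 + 24 + 29 + 29 + 25 + 24 + 27 + 25 + 30 + 27 = £270.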